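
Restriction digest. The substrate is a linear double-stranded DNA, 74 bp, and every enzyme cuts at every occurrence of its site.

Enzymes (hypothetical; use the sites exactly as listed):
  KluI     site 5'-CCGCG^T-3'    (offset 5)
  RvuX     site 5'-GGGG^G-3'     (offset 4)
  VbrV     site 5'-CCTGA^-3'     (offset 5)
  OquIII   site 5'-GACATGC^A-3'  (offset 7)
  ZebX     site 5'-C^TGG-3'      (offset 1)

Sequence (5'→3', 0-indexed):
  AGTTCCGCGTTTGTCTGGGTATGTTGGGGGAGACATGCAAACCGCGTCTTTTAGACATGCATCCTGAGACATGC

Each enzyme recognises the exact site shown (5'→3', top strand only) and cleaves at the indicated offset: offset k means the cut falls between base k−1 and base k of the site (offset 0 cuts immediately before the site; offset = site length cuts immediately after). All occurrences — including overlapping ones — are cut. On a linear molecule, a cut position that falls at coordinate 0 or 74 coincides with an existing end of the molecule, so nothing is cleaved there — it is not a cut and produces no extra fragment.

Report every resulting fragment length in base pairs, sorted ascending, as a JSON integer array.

Per-enzyme occurrences:
  KluI CCGCGT/5: at [4, 41] ⇒ [9, 46]
  RvuX GGGGG/4: at [25] ⇒ [29]
  VbrV CCTGA/5: at [62] ⇒ [67]
  OquIII GACATGCA/7: at [31, 53] ⇒ [38, 60]
  ZebX CTGG/1: at [14] ⇒ [15]

Pooled cuts: [9, 15, 29, 38, 46, 60, 67]

Fragment lengths:
  [0,9): 9 bp
  [9,15): 6 bp
  [15,29): 14 bp
  [29,38): 9 bp
  [38,46): 8 bp
  [46,60): 14 bp
  [60,67): 7 bp
  [67,74): 7 bp

[6,7,7,8,9,9,14,14]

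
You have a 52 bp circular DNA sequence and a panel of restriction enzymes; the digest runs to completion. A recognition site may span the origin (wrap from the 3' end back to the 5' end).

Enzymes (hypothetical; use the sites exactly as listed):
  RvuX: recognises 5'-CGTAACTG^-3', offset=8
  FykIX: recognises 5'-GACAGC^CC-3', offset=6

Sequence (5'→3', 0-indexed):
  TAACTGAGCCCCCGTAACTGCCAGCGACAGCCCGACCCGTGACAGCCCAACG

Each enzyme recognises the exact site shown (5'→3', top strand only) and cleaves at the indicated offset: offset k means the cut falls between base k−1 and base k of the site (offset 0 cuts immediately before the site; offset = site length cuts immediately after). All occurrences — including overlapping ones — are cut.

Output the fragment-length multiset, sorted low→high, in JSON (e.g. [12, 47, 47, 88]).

Per-enzyme occurrences:
  RvuX (CGTAACTG, off=8): starts [12, 50] → cuts [6, 20]
  FykIX (GACAGCCC, off=6): starts [25, 40] → cuts [31, 46]

All cut coordinates (distinct, sorted): [6, 20, 31, 46]

Fragment lengths:
  6→20: 14 bp
  20→31: 11 bp
  31→46: 15 bp
  46→6 (wrap): 52-46+6 = 12 bp

[11,12,14,15]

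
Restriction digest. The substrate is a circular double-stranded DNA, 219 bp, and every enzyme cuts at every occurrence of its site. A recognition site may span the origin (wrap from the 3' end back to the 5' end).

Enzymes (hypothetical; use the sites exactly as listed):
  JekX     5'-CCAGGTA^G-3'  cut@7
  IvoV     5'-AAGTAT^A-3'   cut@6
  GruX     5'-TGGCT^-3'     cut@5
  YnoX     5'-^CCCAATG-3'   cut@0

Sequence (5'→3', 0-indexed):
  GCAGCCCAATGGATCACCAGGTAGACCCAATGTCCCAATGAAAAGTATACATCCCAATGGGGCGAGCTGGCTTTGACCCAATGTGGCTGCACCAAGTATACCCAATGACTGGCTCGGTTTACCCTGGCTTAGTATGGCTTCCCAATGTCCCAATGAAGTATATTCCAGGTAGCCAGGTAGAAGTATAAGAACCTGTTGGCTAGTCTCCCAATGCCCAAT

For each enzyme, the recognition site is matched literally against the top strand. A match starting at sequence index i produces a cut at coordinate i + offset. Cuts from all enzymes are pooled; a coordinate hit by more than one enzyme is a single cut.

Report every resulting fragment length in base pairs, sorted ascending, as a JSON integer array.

[1,1,2,4,4,5,7,7,8,8,8,10,10,10,11,12,13,14,15,15,15,19,20]

Site scan:
  JekX (CCAGGTAG, off=7): starts [16, 164, 172] → cuts [23, 171, 179]
  IvoV (AAGTATA, off=6): starts [42, 93, 155, 180] → cuts [48, 99, 161, 186]
  GruX (TGGCT, off=5): starts [67, 83, 109, 124, 134, 196] → cuts [72, 88, 114, 129, 139, 201]
  YnoX (CCCAATG, off=0): starts [4, 25, 33, 52, 76, 100, 140, 148, 206, 213] → cuts [4, 25, 33, 52, 76, 100, 140, 148, 206, 213]

All cut coordinates (distinct, sorted): [4, 23, 25, 33, 48, 52, 72, 76, 88, 99, 100, 114, 129, 139, 140, 148, 161, 171, 179, 186, 201, 206, 213]

Fragment lengths:
  4→23: 19 bp
  23→25: 2 bp
  25→33: 8 bp
  33→48: 15 bp
  48→52: 4 bp
  52→72: 20 bp
  72→76: 4 bp
  76→88: 12 bp
  88→99: 11 bp
  99→100: 1 bp
  100→114: 14 bp
  114→129: 15 bp
  129→139: 10 bp
  139→140: 1 bp
  140→148: 8 bp
  148→161: 13 bp
  161→171: 10 bp
  171→179: 8 bp
  179→186: 7 bp
  186→201: 15 bp
  201→206: 5 bp
  206→213: 7 bp
  213→4 (wrap): 219-213+4 = 10 bp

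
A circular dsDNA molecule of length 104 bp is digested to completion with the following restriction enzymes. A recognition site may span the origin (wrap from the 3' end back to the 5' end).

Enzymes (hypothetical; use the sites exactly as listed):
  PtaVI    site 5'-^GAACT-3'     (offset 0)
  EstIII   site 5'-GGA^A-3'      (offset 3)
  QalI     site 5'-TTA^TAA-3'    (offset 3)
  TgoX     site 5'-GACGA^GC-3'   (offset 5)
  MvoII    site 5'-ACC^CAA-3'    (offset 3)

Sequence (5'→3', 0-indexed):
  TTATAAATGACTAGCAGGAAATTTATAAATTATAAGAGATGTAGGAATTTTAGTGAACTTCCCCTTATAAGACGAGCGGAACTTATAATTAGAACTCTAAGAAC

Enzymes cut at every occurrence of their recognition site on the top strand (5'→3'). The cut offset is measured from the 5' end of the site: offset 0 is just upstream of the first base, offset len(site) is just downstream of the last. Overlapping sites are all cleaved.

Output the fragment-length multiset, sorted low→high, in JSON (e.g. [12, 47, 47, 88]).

[2,3,5,6,6,7,7,8,8,9,13,14,16]

Per-enzyme occurrences:
  PtaVI (GAACT, off=0): starts [54, 78, 91, 100] → cuts [54, 78, 91, 100]
  EstIII (GGAA, off=3): starts [16, 43, 77] → cuts [19, 46, 80]
  QalI (TTATAA, off=3): starts [0, 22, 29, 64, 82] → cuts [3, 25, 32, 67, 85]
  TgoX (GACGAGC, off=5): starts [70] → cuts [75]
  MvoII (ACCCAA, off=3): no sites

All cut coordinates (distinct, sorted): [3, 19, 25, 32, 46, 54, 67, 75, 78, 80, 85, 91, 100]

Fragments:
  3→19: 16 bp
  19→25: 6 bp
  25→32: 7 bp
  32→46: 14 bp
  46→54: 8 bp
  54→67: 13 bp
  67→75: 8 bp
  75→78: 3 bp
  78→80: 2 bp
  80→85: 5 bp
  85→91: 6 bp
  91→100: 9 bp
  100→3 (wrap): 104-100+3 = 7 bp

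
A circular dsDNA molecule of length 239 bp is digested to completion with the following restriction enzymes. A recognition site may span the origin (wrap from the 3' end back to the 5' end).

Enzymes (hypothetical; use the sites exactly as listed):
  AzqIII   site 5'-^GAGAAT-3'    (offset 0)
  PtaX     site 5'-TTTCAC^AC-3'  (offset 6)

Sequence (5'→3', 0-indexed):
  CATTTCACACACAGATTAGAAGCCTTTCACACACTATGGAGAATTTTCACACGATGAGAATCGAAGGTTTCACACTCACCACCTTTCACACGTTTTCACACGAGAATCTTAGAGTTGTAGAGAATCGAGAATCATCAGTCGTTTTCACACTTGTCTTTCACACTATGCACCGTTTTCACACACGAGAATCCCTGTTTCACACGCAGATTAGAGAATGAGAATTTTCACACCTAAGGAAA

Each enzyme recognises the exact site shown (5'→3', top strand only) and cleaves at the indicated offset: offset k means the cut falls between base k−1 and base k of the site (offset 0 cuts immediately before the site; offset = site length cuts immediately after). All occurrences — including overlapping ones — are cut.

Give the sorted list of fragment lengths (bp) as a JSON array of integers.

[2,4,5,6,7,8,10,10,12,12,13,16,17,18,18,18,19,22,22]

Per-enzyme occurrences:
  AzqIII GAGAAT/0: at [38, 55, 101, 119, 126, 183, 210, 216] ⇒ [38, 55, 101, 119, 126, 183, 210, 216]
  PtaX TTTCACAC/6: at [2, 24, 44, 67, 83, 93, 142, 155, 173, 194, 222] ⇒ [8, 30, 50, 73, 89, 99, 148, 161, 179, 200, 228]

All cut coordinates (distinct, sorted): [8, 30, 38, 50, 55, 73, 89, 99, 101, 119, 126, 148, 161, 179, 183, 200, 210, 216, 228]

Fragment lengths:
  8→30: 22 bp
  30→38: 8 bp
  38→50: 12 bp
  50→55: 5 bp
  55→73: 18 bp
  73→89: 16 bp
  89→99: 10 bp
  99→101: 2 bp
  101→119: 18 bp
  119→126: 7 bp
  126→148: 22 bp
  148→161: 13 bp
  161→179: 18 bp
  179→183: 4 bp
  183→200: 17 bp
  200→210: 10 bp
  210→216: 6 bp
  216→228: 12 bp
  228→8 (wrap): 239-228+8 = 19 bp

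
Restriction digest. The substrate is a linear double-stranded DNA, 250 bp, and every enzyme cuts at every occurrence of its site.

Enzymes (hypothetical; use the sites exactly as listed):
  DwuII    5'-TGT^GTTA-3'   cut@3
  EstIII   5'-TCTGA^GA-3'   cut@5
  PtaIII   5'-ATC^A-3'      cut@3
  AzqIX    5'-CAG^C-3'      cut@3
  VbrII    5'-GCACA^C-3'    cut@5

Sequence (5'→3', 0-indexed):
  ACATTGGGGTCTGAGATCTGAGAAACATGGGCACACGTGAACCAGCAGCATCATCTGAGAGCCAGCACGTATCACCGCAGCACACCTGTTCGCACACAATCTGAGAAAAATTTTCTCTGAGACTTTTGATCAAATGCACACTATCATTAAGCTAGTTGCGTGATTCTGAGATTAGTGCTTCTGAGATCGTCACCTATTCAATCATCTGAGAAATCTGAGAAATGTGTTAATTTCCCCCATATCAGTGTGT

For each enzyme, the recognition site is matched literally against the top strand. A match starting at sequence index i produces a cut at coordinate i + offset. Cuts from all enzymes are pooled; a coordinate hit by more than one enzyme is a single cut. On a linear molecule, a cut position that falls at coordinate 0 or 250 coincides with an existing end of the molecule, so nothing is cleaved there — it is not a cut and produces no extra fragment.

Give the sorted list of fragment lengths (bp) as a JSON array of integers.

Site scan:
  DwuII TGTGTTA/3: at [222] ⇒ [225]
  EstIII TCTGAGA/5: at [9, 16, 53, 99, 115, 164, 179, 204, 213] ⇒ [14, 21, 58, 104, 120, 169, 184, 209, 218]
  PtaIII ATCA/3: at [49, 70, 128, 142, 200, 240] ⇒ [52, 73, 131, 145, 203, 243]
  AzqIX CAGC/3: at [42, 45, 62, 77] ⇒ [45, 48, 65, 80]
  VbrII GCACAC/5: at [30, 79, 91, 135] ⇒ [35, 84, 96, 140]

Pooled cuts: [14, 21, 35, 45, 48, 52, 58, 65, 73, 80, 84, 96, 104, 120, 131, 140, 145, 169, 184, 203, 209, 218, 225, 243]

Fragment lengths:
  [0,14): 14 bp
  [14,21): 7 bp
  [21,35): 14 bp
  [35,45): 10 bp
  [45,48): 3 bp
  [48,52): 4 bp
  [52,58): 6 bp
  [58,65): 7 bp
  [65,73): 8 bp
  [73,80): 7 bp
  [80,84): 4 bp
  [84,96): 12 bp
  [96,104): 8 bp
  [104,120): 16 bp
  [120,131): 11 bp
  [131,140): 9 bp
  [140,145): 5 bp
  [145,169): 24 bp
  [169,184): 15 bp
  [184,203): 19 bp
  [203,209): 6 bp
  [209,218): 9 bp
  [218,225): 7 bp
  [225,243): 18 bp
  [243,250): 7 bp

[3,4,4,5,6,6,7,7,7,7,7,8,8,9,9,10,11,12,14,14,15,16,18,19,24]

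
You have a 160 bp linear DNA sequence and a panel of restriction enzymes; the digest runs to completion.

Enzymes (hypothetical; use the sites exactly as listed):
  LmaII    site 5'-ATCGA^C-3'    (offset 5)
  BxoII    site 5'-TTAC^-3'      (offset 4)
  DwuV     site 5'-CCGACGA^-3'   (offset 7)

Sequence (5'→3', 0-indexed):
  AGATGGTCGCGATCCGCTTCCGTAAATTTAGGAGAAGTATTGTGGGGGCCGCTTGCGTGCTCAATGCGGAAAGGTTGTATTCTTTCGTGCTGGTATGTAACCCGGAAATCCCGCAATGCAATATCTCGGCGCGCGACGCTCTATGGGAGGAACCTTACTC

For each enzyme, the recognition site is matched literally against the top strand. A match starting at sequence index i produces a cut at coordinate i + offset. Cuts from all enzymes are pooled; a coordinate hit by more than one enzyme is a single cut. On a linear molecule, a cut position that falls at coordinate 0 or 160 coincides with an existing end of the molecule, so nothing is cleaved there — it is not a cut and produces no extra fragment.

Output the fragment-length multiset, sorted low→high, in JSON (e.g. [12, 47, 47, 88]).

[2,158]

Scan for sites:
  LmaII (ATCGAC, off=5): no sites
  BxoII (TTAC, off=4): starts [154] → cuts [158]
  DwuV (CCGACGA, off=7): no sites

All cut coordinates (distinct, sorted): [158]

Fragments:
  [0,158): 158 bp
  [158,160): 2 bp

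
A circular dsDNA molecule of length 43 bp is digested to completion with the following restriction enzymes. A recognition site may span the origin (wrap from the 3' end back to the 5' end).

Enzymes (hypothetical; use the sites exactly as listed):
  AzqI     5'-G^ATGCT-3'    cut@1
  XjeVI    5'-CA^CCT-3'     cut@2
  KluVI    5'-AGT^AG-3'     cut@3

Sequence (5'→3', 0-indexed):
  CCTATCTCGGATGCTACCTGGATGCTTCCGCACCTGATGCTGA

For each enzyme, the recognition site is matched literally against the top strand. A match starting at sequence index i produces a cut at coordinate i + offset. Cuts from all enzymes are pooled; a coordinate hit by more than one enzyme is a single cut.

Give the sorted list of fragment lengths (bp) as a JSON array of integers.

Site scan:
  AzqI GATGCT/1: at [9, 20, 35] ⇒ [10, 21, 36]
  XjeVI CACCT/2: at [30] ⇒ [32]
  KluVI (AGTAG, off=3): no sites

Pooled cuts: [10, 21, 32, 36]

Fragment lengths:
  10→21: 11 bp
  21→32: 11 bp
  32→36: 4 bp
  36→10 (wrap): 43-36+10 = 17 bp

[4,11,11,17]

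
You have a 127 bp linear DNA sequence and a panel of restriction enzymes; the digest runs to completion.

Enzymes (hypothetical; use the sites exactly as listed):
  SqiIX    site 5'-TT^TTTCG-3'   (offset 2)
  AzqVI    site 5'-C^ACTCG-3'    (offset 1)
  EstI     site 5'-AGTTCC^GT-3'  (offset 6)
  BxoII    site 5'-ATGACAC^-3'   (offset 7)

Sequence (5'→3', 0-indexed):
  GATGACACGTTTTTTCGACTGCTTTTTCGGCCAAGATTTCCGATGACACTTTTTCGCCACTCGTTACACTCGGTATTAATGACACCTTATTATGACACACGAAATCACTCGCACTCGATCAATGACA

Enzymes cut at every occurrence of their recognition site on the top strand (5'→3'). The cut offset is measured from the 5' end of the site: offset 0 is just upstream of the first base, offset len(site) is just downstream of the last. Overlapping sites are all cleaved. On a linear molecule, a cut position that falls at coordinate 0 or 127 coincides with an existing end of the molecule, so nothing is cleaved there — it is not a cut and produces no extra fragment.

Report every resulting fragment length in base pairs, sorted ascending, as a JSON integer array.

[2,4,6,7,8,8,9,12,13,15,18,25]

Per-enzyme occurrences:
  SqiIX TTTTTCG/2: at [10, 22, 49] ⇒ [12, 24, 51]
  AzqVI CACTCG/1: at [57, 66, 105, 111] ⇒ [58, 67, 106, 112]
  EstI (AGTTCCGT, off=6): no sites
  BxoII ATGACAC/7: at [1, 42, 78, 91] ⇒ [8, 49, 85, 98]

All cut coordinates (distinct, sorted): [8, 12, 24, 49, 51, 58, 67, 85, 98, 106, 112]

Fragments:
  [0,8): 8 bp
  [8,12): 4 bp
  [12,24): 12 bp
  [24,49): 25 bp
  [49,51): 2 bp
  [51,58): 7 bp
  [58,67): 9 bp
  [67,85): 18 bp
  [85,98): 13 bp
  [98,106): 8 bp
  [106,112): 6 bp
  [112,127): 15 bp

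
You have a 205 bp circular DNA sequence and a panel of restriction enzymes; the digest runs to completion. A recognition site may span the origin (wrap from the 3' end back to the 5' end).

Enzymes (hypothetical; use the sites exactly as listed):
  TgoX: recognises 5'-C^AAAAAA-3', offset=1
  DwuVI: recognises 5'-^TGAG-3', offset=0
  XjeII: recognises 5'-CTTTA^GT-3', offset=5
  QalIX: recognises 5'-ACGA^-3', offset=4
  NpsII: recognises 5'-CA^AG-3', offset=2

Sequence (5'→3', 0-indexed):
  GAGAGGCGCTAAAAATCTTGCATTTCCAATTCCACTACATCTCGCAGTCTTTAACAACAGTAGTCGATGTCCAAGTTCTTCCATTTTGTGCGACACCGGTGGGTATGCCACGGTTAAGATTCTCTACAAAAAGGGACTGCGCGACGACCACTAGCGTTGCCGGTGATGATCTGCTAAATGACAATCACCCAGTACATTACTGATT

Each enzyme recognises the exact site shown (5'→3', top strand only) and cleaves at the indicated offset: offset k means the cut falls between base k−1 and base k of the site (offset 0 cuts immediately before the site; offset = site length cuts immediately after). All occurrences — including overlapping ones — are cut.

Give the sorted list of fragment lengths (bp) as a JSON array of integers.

Scan for sites:
  TgoX (CAAAAAA, off=1): no sites
  DwuVI (TGAG, off=0): starts [204] → cuts [204]
  XjeII (CTTTAGT, off=5): no sites
  QalIX (ACGA, off=4): starts [143] → cuts [147]
  NpsII (CAAG, off=2): starts [71] → cuts [73]

Pooled cuts: [73, 147, 204]

Fragment lengths:
  73→147: 74 bp
  147→204: 57 bp
  204→73 (wrap): 205-204+73 = 74 bp

[57,74,74]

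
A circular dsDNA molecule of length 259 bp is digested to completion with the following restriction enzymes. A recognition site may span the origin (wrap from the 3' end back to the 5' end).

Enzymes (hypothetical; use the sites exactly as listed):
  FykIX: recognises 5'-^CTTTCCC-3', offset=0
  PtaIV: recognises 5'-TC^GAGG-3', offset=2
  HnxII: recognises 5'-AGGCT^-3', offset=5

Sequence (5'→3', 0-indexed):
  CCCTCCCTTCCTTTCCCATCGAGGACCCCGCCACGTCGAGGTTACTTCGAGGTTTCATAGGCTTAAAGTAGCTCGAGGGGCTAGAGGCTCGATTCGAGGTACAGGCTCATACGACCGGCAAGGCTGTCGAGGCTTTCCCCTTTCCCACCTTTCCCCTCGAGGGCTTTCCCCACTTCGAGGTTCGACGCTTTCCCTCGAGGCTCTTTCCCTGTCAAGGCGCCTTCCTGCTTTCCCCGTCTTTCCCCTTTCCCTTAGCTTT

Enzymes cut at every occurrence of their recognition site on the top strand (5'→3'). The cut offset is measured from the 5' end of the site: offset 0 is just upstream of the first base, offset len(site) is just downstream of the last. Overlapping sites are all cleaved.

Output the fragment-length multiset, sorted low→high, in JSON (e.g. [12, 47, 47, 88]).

[2,3,4,5,5,6,6,7,9,9,10,10,10,11,11,11,11,12,13,14,15,15,17,18,25]

Scan for sites:
  FykIX (CTTTCCC, off=0): starts [10, 132, 139, 148, 163, 187, 202, 227, 237, 244, 255] → cuts [10, 132, 139, 148, 163, 187, 202, 227, 237, 244, 255]
  PtaIV (TCGAGG, off=2): starts [18, 35, 46, 72, 93, 126, 156, 174, 194] → cuts [20, 37, 48, 74, 95, 128, 158, 176, 196]
  HnxII (AGGCT, off=5): starts [58, 84, 102, 120, 129, 197] → cuts [63, 89, 107, 125, 134, 202]

Pooled cuts: [10, 20, 37, 48, 63, 74, 89, 95, 107, 125, 128, 132, 134, 139, 148, 158, 163, 176, 187, 196, 202, 227, 237, 244, 255]

Fragment lengths:
  10→20: 10 bp
  20→37: 17 bp
  37→48: 11 bp
  48→63: 15 bp
  63→74: 11 bp
  74→89: 15 bp
  89→95: 6 bp
  95→107: 12 bp
  107→125: 18 bp
  125→128: 3 bp
  128→132: 4 bp
  132→134: 2 bp
  134→139: 5 bp
  139→148: 9 bp
  148→158: 10 bp
  158→163: 5 bp
  163→176: 13 bp
  176→187: 11 bp
  187→196: 9 bp
  196→202: 6 bp
  202→227: 25 bp
  227→237: 10 bp
  237→244: 7 bp
  244→255: 11 bp
  255→10 (wrap): 259-255+10 = 14 bp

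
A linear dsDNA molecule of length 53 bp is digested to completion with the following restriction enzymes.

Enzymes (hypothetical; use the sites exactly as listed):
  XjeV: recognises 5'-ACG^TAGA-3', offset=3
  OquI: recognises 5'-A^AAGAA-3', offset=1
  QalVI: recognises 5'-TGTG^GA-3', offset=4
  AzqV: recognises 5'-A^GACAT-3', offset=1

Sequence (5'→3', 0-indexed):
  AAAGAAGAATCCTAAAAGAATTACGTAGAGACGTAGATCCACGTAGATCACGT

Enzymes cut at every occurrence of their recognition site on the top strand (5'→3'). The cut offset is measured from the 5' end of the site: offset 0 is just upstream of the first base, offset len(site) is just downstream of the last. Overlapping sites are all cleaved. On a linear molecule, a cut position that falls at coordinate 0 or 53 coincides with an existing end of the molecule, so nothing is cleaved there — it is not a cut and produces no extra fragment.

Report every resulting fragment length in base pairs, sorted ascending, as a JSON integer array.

[1,8,10,10,10,14]

Site scan:
  XjeV (ACGTAGA, off=3): starts [22, 30, 40] → cuts [25, 33, 43]
  OquI (AAAGAA, off=1): starts [0, 14] → cuts [1, 15]
  QalVI (TGTGGA, off=4): no sites
  AzqV (AGACAT, off=1): no sites

All cut coordinates (distinct, sorted): [1, 15, 25, 33, 43]

Fragments:
  [0,1): 1 bp
  [1,15): 14 bp
  [15,25): 10 bp
  [25,33): 8 bp
  [33,43): 10 bp
  [43,53): 10 bp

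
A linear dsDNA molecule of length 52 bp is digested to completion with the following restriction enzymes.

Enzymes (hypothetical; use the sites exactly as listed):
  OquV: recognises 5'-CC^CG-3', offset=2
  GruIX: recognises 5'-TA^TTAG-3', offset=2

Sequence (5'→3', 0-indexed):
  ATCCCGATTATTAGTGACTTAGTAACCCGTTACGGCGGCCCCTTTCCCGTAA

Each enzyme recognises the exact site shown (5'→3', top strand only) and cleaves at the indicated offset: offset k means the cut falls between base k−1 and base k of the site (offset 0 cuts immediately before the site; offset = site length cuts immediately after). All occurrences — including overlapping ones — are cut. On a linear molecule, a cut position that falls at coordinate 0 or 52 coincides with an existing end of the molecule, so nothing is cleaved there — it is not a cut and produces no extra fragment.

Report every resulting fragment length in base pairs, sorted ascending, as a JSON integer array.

Site scan:
  OquV CCCG/2: at [2, 25, 45] ⇒ [4, 27, 47]
  GruIX TATTAG/2: at [8] ⇒ [10]

All cut coordinates (distinct, sorted): [4, 10, 27, 47]

Fragment lengths:
  [0,4): 4 bp
  [4,10): 6 bp
  [10,27): 17 bp
  [27,47): 20 bp
  [47,52): 5 bp

[4,5,6,17,20]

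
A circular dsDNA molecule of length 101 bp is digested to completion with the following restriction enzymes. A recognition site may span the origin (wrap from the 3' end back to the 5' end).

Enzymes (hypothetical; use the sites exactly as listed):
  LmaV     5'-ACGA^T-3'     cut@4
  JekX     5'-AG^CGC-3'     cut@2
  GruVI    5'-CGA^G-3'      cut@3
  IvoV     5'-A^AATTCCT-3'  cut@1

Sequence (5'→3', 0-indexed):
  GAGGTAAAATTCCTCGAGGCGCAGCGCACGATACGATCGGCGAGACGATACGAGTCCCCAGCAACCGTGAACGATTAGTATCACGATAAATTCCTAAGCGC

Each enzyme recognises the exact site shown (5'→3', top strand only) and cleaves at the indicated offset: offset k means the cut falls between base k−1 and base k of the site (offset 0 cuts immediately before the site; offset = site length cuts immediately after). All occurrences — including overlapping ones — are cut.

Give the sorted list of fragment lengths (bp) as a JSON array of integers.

[2,5,5,5,5,5,7,7,7,10,10,12,21]

Per-enzyme occurrences:
  LmaV ACGAT/4: at [27, 32, 44, 70, 82] ⇒ [31, 36, 48, 74, 86]
  JekX AGCGC/2: at [22, 96] ⇒ [24, 98]
  GruVI CGAG/3: at [14, 40, 50, 100] ⇒ [2, 17, 43, 53]
  IvoV AAATTCCT/1: at [6, 87] ⇒ [7, 88]

Pooled cuts: [2, 7, 17, 24, 31, 36, 43, 48, 53, 74, 86, 88, 98]

Fragment lengths:
  2→7: 5 bp
  7→17: 10 bp
  17→24: 7 bp
  24→31: 7 bp
  31→36: 5 bp
  36→43: 7 bp
  43→48: 5 bp
  48→53: 5 bp
  53→74: 21 bp
  74→86: 12 bp
  86→88: 2 bp
  88→98: 10 bp
  98→2 (wrap): 101-98+2 = 5 bp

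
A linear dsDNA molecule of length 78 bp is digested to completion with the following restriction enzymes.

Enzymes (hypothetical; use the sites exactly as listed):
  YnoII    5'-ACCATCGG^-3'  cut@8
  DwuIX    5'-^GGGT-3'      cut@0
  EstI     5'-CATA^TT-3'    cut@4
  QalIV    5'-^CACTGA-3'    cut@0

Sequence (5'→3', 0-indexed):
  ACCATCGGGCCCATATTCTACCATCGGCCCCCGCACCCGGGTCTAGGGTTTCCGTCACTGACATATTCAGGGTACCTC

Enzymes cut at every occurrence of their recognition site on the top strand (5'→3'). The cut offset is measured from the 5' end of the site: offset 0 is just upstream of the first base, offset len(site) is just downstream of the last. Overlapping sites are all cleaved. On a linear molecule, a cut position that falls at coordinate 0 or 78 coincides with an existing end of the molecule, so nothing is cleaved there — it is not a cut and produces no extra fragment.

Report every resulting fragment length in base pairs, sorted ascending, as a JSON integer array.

[4,7,7,8,9,10,10,11,12]

Site scan:
  YnoII (ACCATCGG, off=8): starts [0, 19] → cuts [8, 27]
  DwuIX (GGGT, off=0): starts [38, 45, 69] → cuts [38, 45, 69]
  EstI (CATATT, off=4): starts [11, 61] → cuts [15, 65]
  QalIV (CACTGA, off=0): starts [55] → cuts [55]

All cut coordinates (distinct, sorted): [8, 15, 27, 38, 45, 55, 65, 69]

Fragment lengths:
  [0,8): 8 bp
  [8,15): 7 bp
  [15,27): 12 bp
  [27,38): 11 bp
  [38,45): 7 bp
  [45,55): 10 bp
  [55,65): 10 bp
  [65,69): 4 bp
  [69,78): 9 bp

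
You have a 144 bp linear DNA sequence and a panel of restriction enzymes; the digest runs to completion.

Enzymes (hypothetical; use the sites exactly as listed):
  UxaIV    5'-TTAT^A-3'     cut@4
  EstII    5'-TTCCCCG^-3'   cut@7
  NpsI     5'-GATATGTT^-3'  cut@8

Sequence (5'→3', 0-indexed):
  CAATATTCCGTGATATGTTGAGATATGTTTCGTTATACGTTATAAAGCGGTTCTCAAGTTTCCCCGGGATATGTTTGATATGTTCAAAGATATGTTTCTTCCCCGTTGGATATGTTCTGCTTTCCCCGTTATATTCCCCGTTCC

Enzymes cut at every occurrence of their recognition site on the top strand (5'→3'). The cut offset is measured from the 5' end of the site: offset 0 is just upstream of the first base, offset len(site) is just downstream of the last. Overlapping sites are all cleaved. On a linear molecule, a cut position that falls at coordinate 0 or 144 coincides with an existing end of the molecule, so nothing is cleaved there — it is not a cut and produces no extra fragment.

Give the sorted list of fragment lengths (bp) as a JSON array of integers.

Scan for sites:
  UxaIV (TTATA, off=4): starts [32, 39, 128] → cuts [36, 43, 132]
  EstII (TTCCCCG, off=7): starts [59, 98, 121, 133] → cuts [66, 105, 128, 140]
  NpsI (GATATGTT, off=8): starts [11, 21, 67, 76, 88, 108] → cuts [19, 29, 75, 84, 96, 116]

Pooled cuts: [19, 29, 36, 43, 66, 75, 84, 96, 105, 116, 128, 132, 140]

Fragment lengths:
  [0,19): 19 bp
  [19,29): 10 bp
  [29,36): 7 bp
  [36,43): 7 bp
  [43,66): 23 bp
  [66,75): 9 bp
  [75,84): 9 bp
  [84,96): 12 bp
  [96,105): 9 bp
  [105,116): 11 bp
  [116,128): 12 bp
  [128,132): 4 bp
  [132,140): 8 bp
  [140,144): 4 bp

[4,4,7,7,8,9,9,9,10,11,12,12,19,23]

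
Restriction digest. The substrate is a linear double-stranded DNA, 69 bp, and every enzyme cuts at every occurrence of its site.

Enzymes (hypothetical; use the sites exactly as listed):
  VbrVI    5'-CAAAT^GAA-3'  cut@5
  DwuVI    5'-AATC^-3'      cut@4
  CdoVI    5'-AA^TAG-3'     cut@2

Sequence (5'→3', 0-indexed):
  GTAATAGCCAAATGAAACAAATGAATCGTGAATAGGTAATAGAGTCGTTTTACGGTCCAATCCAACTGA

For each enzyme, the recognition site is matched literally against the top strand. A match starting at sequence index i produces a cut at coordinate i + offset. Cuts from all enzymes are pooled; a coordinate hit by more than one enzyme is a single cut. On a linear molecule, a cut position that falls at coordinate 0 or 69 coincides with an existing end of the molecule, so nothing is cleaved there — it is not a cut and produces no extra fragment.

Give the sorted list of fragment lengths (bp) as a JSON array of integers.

Per-enzyme occurrences:
  VbrVI CAAATGAA/5: at [8, 17] ⇒ [13, 22]
  DwuVI AATC/4: at [23, 58] ⇒ [27, 62]
  CdoVI AATAG/2: at [2, 30, 37] ⇒ [4, 32, 39]

All cut coordinates (distinct, sorted): [4, 13, 22, 27, 32, 39, 62]

Fragments:
  [0,4): 4 bp
  [4,13): 9 bp
  [13,22): 9 bp
  [22,27): 5 bp
  [27,32): 5 bp
  [32,39): 7 bp
  [39,62): 23 bp
  [62,69): 7 bp

[4,5,5,7,7,9,9,23]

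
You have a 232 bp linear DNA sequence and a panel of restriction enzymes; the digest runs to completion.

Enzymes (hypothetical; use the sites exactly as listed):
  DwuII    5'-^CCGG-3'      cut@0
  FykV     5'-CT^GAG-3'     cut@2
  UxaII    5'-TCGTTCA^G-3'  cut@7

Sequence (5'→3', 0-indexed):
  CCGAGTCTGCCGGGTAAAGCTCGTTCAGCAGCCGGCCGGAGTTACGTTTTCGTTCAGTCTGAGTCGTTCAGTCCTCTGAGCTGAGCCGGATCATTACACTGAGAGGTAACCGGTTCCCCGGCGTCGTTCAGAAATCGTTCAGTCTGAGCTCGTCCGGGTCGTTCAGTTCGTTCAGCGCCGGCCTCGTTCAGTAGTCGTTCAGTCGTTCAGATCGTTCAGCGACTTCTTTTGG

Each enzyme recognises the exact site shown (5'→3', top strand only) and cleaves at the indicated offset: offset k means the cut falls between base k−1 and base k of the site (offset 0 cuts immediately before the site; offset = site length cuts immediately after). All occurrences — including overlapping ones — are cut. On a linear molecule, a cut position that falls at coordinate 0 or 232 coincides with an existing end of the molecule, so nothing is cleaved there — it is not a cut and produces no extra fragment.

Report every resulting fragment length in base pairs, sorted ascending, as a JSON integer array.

Site scan:
  DwuII (CCGG, off=0): starts [9, 31, 35, 85, 109, 117, 153, 177] → cuts [9, 31, 35, 85, 109, 117, 153, 177]
  FykV (CTGAG, off=2): starts [58, 75, 80, 98, 143] → cuts [60, 77, 82, 100, 145]
  UxaII (TCGTTCAG, off=7): starts [20, 49, 63, 123, 134, 158, 167, 183, 194, 202, 211] → cuts [27, 56, 70, 130, 141, 165, 174, 190, 201, 209, 218]

All cut coordinates (distinct, sorted): [9, 27, 31, 35, 56, 60, 70, 77, 82, 85, 100, 109, 117, 130, 141, 145, 153, 165, 174, 177, 190, 201, 209, 218]

Fragment lengths:
  [0,9): 9 bp
  [9,27): 18 bp
  [27,31): 4 bp
  [31,35): 4 bp
  [35,56): 21 bp
  [56,60): 4 bp
  [60,70): 10 bp
  [70,77): 7 bp
  [77,82): 5 bp
  [82,85): 3 bp
  [85,100): 15 bp
  [100,109): 9 bp
  [109,117): 8 bp
  [117,130): 13 bp
  [130,141): 11 bp
  [141,145): 4 bp
  [145,153): 8 bp
  [153,165): 12 bp
  [165,174): 9 bp
  [174,177): 3 bp
  [177,190): 13 bp
  [190,201): 11 bp
  [201,209): 8 bp
  [209,218): 9 bp
  [218,232): 14 bp

[3,3,4,4,4,4,5,7,8,8,8,9,9,9,9,10,11,11,12,13,13,14,15,18,21]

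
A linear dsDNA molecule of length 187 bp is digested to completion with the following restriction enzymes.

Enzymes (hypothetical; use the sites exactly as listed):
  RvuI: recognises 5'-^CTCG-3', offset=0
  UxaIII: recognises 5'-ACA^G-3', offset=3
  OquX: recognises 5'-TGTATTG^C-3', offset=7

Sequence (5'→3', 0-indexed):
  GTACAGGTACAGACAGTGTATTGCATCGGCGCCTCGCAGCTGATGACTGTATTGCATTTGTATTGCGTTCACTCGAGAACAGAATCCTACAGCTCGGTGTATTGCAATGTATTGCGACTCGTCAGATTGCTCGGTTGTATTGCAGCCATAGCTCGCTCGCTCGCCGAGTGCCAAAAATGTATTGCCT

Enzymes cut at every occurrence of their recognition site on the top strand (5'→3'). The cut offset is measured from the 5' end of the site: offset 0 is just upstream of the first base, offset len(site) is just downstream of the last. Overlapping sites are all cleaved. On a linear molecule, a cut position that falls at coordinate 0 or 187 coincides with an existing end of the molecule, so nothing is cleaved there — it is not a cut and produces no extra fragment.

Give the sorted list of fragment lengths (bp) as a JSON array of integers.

Site scan:
  RvuI CTCG/0: at [32, 71, 92, 117, 129, 151, 155, 159] ⇒ [32, 71, 92, 117, 129, 151, 155, 159]
  UxaIII ACAG/3: at [2, 8, 12, 78, 88] ⇒ [5, 11, 15, 81, 91]
  OquX TGTATTGC/7: at [16, 47, 58, 97, 107, 135, 177] ⇒ [23, 54, 65, 104, 114, 142, 184]

Pooled cuts: [5, 11, 15, 23, 32, 54, 65, 71, 81, 91, 92, 104, 114, 117, 129, 142, 151, 155, 159, 184]

Fragments:
  [0,5): 5 bp
  [5,11): 6 bp
  [11,15): 4 bp
  [15,23): 8 bp
  [23,32): 9 bp
  [32,54): 22 bp
  [54,65): 11 bp
  [65,71): 6 bp
  [71,81): 10 bp
  [81,91): 10 bp
  [91,92): 1 bp
  [92,104): 12 bp
  [104,114): 10 bp
  [114,117): 3 bp
  [117,129): 12 bp
  [129,142): 13 bp
  [142,151): 9 bp
  [151,155): 4 bp
  [155,159): 4 bp
  [159,184): 25 bp
  [184,187): 3 bp

[1,3,3,4,4,4,5,6,6,8,9,9,10,10,10,11,12,12,13,22,25]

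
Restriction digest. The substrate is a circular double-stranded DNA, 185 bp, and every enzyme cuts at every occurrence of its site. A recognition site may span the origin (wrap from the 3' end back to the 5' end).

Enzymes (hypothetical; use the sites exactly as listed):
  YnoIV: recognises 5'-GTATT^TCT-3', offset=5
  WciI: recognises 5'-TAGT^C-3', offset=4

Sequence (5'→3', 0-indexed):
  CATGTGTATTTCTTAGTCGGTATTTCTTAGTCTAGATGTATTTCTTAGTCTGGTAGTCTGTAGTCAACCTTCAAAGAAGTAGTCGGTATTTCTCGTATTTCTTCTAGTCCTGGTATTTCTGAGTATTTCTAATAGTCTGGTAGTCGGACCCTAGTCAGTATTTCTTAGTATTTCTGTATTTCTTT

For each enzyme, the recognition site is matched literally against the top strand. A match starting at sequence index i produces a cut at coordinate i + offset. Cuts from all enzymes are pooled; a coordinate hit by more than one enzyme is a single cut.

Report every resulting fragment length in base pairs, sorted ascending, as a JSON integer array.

Per-enzyme occurrences:
  YnoIV (GTATTTCT, off=5): starts [5, 19, 37, 85, 94, 112, 122, 157, 167, 175] → cuts [10, 24, 42, 90, 99, 117, 127, 162, 172, 180]
  WciI (TAGTC, off=4): starts [13, 27, 45, 53, 60, 79, 104, 132, 140, 151] → cuts [17, 31, 49, 57, 64, 83, 108, 136, 144, 155]

Pooled cuts: [10, 17, 24, 31, 42, 49, 57, 64, 83, 90, 99, 108, 117, 127, 136, 144, 155, 162, 172, 180]

Fragments:
  10→17: 7 bp
  17→24: 7 bp
  24→31: 7 bp
  31→42: 11 bp
  42→49: 7 bp
  49→57: 8 bp
  57→64: 7 bp
  64→83: 19 bp
  83→90: 7 bp
  90→99: 9 bp
  99→108: 9 bp
  108→117: 9 bp
  117→127: 10 bp
  127→136: 9 bp
  136→144: 8 bp
  144→155: 11 bp
  155→162: 7 bp
  162→172: 10 bp
  172→180: 8 bp
  180→10 (wrap): 185-180+10 = 15 bp

[7,7,7,7,7,7,7,8,8,8,9,9,9,9,10,10,11,11,15,19]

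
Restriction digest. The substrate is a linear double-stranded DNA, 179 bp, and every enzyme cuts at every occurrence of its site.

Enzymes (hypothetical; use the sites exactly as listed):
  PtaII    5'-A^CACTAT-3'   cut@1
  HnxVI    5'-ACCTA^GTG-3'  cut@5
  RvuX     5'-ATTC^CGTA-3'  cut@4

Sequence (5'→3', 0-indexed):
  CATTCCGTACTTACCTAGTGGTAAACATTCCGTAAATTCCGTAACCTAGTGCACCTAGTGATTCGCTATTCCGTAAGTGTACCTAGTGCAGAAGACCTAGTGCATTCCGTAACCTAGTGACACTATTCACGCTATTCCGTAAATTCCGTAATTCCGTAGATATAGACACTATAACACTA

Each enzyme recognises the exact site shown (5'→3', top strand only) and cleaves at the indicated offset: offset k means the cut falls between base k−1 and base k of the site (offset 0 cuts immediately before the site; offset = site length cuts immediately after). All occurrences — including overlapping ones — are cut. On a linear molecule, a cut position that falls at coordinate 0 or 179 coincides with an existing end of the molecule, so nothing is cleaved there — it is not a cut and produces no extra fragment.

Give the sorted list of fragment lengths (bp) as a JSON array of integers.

Per-enzyme occurrences:
  PtaII (ACACTAT, off=1): starts [119, 165] → cuts [120, 166]
  HnxVI (ACCTAGTG, off=5): starts [12, 43, 52, 80, 94, 111] → cuts [17, 48, 57, 85, 99, 116]
  RvuX (ATTCCGTA, off=4): starts [1, 26, 35, 67, 103, 133, 142, 150] → cuts [5, 30, 39, 71, 107, 137, 146, 154]

Pooled cuts: [5, 17, 30, 39, 48, 57, 71, 85, 99, 107, 116, 120, 137, 146, 154, 166]

Fragment lengths:
  [0,5): 5 bp
  [5,17): 12 bp
  [17,30): 13 bp
  [30,39): 9 bp
  [39,48): 9 bp
  [48,57): 9 bp
  [57,71): 14 bp
  [71,85): 14 bp
  [85,99): 14 bp
  [99,107): 8 bp
  [107,116): 9 bp
  [116,120): 4 bp
  [120,137): 17 bp
  [137,146): 9 bp
  [146,154): 8 bp
  [154,166): 12 bp
  [166,179): 13 bp

[4,5,8,8,9,9,9,9,9,12,12,13,13,14,14,14,17]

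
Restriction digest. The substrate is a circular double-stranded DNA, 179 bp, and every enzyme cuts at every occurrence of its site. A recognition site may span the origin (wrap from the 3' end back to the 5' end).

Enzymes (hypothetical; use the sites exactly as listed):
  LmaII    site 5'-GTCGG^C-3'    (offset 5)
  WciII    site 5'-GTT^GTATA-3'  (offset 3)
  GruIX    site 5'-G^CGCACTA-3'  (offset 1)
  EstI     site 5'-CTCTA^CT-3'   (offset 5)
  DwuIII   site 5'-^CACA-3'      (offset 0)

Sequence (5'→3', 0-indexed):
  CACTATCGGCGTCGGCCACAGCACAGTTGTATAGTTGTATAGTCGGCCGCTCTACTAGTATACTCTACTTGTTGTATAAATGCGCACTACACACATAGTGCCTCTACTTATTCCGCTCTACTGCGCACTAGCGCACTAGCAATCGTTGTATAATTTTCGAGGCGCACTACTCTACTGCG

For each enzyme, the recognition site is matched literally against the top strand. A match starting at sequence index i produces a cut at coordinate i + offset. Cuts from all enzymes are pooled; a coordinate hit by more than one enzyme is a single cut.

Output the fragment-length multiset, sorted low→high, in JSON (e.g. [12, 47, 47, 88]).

[1,2,3,3,5,6,7,7,8,8,8,9,10,12,13,14,15,15,16,17]

Per-enzyme occurrences:
  LmaII GTCGGC/5: at [10, 41] ⇒ [15, 46]
  WciII GTTGTATA/3: at [25, 33, 70, 144] ⇒ [28, 36, 73, 147]
  GruIX GCGCACTA/1: at [81, 122, 130, 161, 176] ⇒ [82, 123, 131, 162, 177]
  EstI CTCTACT/5: at [49, 62, 101, 115, 169] ⇒ [54, 67, 106, 120, 174]
  DwuIII CACA/0: at [16, 21, 89, 91] ⇒ [16, 21, 89, 91]

All cut coordinates (distinct, sorted): [15, 16, 21, 28, 36, 46, 54, 67, 73, 82, 89, 91, 106, 120, 123, 131, 147, 162, 174, 177]

Fragment lengths:
  15→16: 1 bp
  16→21: 5 bp
  21→28: 7 bp
  28→36: 8 bp
  36→46: 10 bp
  46→54: 8 bp
  54→67: 13 bp
  67→73: 6 bp
  73→82: 9 bp
  82→89: 7 bp
  89→91: 2 bp
  91→106: 15 bp
  106→120: 14 bp
  120→123: 3 bp
  123→131: 8 bp
  131→147: 16 bp
  147→162: 15 bp
  162→174: 12 bp
  174→177: 3 bp
  177→15 (wrap): 179-177+15 = 17 bp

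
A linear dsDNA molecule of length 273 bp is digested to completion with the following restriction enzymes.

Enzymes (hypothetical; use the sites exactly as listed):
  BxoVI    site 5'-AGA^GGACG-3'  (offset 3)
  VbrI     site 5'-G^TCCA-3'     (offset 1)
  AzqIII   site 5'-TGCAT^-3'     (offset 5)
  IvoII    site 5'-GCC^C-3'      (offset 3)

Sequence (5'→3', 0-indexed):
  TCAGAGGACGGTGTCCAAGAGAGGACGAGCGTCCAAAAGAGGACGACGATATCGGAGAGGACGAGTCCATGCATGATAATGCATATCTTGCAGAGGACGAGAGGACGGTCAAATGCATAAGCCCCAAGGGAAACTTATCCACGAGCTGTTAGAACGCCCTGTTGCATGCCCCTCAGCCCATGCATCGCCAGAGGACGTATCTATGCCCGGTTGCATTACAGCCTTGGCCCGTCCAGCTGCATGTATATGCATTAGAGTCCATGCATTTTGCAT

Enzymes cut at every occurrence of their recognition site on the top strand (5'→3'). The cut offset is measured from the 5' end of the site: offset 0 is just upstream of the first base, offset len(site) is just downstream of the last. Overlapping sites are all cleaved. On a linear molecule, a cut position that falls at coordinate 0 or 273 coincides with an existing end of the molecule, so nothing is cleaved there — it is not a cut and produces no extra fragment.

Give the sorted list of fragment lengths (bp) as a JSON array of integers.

[2,3,5,5,5,7,7,7,7,8,8,8,9,9,9,9,9,9,9,10,10,10,11,13,15,16,18,35]

Site scan:
  BxoVI (AGAGGACG, off=3): starts [2, 19, 37, 55, 91, 99, 189] → cuts [5, 22, 40, 58, 94, 102, 192]
  VbrI (GTCCA, off=1): starts [12, 30, 64, 230, 256] → cuts [13, 31, 65, 231, 257]
  AzqIII (TGCAT, off=5): starts [69, 79, 113, 162, 180, 211, 237, 247, 261, 268] → cuts [74, 84, 118, 167, 185, 216, 242, 252, 266] (position 273 is a terminus of the linear molecule — no cut)
  IvoII (GCCC, off=3): starts [120, 155, 167, 175, 204, 226] → cuts [123, 158, 170, 178, 207, 229]

Pooled cuts: [5, 13, 22, 31, 40, 58, 65, 74, 84, 94, 102, 118, 123, 158, 167, 170, 178, 185, 192, 207, 216, 229, 231, 242, 252, 257, 266]

Fragments:
  [0,5): 5 bp
  [5,13): 8 bp
  [13,22): 9 bp
  [22,31): 9 bp
  [31,40): 9 bp
  [40,58): 18 bp
  [58,65): 7 bp
  [65,74): 9 bp
  [74,84): 10 bp
  [84,94): 10 bp
  [94,102): 8 bp
  [102,118): 16 bp
  [118,123): 5 bp
  [123,158): 35 bp
  [158,167): 9 bp
  [167,170): 3 bp
  [170,178): 8 bp
  [178,185): 7 bp
  [185,192): 7 bp
  [192,207): 15 bp
  [207,216): 9 bp
  [216,229): 13 bp
  [229,231): 2 bp
  [231,242): 11 bp
  [242,252): 10 bp
  [252,257): 5 bp
  [257,266): 9 bp
  [266,273): 7 bp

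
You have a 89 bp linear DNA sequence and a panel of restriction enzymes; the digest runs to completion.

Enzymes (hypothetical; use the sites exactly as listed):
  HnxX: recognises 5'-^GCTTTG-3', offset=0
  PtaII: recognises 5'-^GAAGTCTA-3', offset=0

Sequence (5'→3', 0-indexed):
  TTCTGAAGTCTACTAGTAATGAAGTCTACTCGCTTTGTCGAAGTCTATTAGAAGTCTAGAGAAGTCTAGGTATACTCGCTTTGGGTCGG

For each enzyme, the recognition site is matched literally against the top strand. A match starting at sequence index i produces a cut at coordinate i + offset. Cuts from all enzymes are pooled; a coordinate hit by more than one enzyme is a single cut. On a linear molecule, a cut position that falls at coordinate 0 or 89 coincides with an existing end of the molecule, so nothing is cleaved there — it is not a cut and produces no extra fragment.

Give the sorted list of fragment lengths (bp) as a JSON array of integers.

Per-enzyme occurrences:
  HnxX GCTTTG/0: at [31, 77] ⇒ [31, 77]
  PtaII GAAGTCTA/0: at [4, 20, 39, 50, 60] ⇒ [4, 20, 39, 50, 60]

All cut coordinates (distinct, sorted): [4, 20, 31, 39, 50, 60, 77]

Fragments:
  [0,4): 4 bp
  [4,20): 16 bp
  [20,31): 11 bp
  [31,39): 8 bp
  [39,50): 11 bp
  [50,60): 10 bp
  [60,77): 17 bp
  [77,89): 12 bp

[4,8,10,11,11,12,16,17]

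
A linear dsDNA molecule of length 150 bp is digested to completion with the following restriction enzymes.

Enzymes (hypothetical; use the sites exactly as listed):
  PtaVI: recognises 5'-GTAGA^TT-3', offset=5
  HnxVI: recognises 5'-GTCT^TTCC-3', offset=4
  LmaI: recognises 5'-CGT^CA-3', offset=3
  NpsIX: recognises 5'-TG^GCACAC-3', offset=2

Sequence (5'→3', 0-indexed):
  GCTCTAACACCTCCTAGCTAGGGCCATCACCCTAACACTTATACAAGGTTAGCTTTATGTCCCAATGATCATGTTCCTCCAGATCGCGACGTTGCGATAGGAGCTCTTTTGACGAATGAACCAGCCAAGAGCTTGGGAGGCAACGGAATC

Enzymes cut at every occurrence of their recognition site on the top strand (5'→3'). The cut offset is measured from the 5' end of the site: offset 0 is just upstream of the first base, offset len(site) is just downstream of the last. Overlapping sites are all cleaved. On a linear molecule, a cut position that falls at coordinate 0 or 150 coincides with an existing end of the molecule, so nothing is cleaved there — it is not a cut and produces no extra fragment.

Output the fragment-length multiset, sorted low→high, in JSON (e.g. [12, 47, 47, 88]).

[150]

Per-enzyme occurrences:
  PtaVI (GTAGATT, off=5): no sites
  HnxVI (GTCTTTCC, off=4): no sites
  LmaI (CGTCA, off=3): no sites
  NpsIX (TGGCACAC, off=2): no sites

Pooled cuts: ∅

Fragment lengths:
  no cuts → one linear fragment of 150 bp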